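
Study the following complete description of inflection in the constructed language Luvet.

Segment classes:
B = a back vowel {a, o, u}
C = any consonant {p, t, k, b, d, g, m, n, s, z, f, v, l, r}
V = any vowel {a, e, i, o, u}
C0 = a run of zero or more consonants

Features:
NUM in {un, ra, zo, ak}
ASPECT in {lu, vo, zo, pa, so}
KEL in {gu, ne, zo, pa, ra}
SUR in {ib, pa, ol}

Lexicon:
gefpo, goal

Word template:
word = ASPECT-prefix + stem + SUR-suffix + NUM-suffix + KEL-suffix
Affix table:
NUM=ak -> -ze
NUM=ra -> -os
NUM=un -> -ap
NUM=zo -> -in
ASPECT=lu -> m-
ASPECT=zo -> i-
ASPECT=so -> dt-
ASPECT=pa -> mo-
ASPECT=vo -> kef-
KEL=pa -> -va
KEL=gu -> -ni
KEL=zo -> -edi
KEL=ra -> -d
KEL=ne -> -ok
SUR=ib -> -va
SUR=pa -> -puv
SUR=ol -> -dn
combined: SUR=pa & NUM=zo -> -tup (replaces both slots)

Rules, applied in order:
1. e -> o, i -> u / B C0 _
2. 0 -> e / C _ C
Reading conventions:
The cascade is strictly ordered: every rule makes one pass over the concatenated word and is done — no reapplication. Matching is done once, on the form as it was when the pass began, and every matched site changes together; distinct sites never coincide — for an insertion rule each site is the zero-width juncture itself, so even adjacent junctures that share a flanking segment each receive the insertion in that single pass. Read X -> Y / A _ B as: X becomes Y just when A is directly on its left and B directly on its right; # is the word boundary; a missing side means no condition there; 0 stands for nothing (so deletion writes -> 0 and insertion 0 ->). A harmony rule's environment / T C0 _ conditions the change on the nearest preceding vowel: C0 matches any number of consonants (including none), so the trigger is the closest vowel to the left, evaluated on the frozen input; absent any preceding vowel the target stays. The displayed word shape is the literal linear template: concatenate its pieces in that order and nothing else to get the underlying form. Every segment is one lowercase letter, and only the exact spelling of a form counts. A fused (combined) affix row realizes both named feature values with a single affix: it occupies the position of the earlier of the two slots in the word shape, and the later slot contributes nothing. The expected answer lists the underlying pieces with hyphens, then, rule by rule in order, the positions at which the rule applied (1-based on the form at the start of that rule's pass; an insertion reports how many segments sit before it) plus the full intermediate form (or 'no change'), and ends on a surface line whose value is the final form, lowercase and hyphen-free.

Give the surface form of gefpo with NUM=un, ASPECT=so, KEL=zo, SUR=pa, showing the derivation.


underlying: dt-gefpo-puv-ap-edi
1. e -> o, i -> u / B C0 _: fires at position(s) 13: dtgefpopuvapodi
2. 0 -> e / C _ C: inserts after position(s) 1, 2, 5: detegefepopuvapodi
surface: detegefepopuvapodi


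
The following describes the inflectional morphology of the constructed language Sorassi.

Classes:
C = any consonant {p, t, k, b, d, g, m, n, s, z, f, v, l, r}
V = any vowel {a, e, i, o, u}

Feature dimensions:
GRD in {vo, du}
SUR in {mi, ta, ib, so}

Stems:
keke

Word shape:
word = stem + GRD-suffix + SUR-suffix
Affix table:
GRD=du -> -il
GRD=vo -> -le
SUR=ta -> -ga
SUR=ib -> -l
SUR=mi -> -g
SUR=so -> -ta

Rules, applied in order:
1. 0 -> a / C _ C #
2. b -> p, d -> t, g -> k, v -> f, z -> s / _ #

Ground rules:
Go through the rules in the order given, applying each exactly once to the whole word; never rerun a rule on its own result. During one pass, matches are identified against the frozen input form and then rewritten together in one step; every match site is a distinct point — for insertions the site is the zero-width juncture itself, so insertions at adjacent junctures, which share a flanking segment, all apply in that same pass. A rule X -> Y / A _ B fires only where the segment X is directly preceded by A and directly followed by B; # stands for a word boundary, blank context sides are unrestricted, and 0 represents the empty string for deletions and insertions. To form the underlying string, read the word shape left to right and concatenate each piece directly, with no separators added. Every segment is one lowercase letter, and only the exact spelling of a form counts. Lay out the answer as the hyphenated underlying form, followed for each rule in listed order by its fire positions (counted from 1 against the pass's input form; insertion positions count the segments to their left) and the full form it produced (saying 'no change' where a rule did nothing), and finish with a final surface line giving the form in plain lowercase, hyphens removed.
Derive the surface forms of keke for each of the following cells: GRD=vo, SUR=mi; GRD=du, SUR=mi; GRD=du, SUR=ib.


cell GRD=vo, SUR=mi:
underlying: keke-le-g
1. 0 -> a / C _ C #: no change
2. b -> p, d -> t, g -> k, v -> f, z -> s / _ #: fires at position(s) 7: kekelek
surface: kekelek

cell GRD=du, SUR=mi:
underlying: keke-il-g
1. 0 -> a / C _ C #: inserts after position(s) 6: kekeilag
2. b -> p, d -> t, g -> k, v -> f, z -> s / _ #: fires at position(s) 8: kekeilak
surface: kekeilak

cell GRD=du, SUR=ib:
underlying: keke-il-l
1. 0 -> a / C _ C #: inserts after position(s) 6: kekeilal
2. b -> p, d -> t, g -> k, v -> f, z -> s / _ #: no change
surface: kekeilal


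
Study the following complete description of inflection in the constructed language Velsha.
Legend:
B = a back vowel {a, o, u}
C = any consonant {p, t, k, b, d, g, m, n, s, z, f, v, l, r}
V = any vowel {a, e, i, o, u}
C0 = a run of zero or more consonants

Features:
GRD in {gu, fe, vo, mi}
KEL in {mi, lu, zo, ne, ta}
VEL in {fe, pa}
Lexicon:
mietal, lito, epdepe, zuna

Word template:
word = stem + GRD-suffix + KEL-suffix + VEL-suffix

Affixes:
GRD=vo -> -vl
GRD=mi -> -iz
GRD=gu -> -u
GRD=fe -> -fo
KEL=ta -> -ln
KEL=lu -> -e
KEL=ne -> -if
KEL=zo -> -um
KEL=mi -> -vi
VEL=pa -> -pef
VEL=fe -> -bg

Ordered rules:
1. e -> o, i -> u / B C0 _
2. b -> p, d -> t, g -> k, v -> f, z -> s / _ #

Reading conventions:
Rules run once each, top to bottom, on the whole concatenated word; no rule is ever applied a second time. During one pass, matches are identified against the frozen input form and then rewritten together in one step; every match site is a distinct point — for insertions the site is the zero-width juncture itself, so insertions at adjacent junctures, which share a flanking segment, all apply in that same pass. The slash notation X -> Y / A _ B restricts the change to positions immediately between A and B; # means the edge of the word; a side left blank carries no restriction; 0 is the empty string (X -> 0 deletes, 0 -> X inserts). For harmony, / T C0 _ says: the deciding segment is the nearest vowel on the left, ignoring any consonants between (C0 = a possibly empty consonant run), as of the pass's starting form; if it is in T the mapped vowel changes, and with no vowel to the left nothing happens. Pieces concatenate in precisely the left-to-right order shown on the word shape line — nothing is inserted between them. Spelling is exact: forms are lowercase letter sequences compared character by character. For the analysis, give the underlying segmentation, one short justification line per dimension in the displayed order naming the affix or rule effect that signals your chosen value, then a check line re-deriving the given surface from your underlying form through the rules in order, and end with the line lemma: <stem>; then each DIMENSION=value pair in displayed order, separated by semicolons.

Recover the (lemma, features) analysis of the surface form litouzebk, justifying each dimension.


underlying: lito-iz-e-bg
GRD=mi - signalled by the affix -iz
KEL=lu - signalled by the affix -e
VEL=fe - signalled by the affix -bg
check: litoizebg -> litouzebg -> litouzebk
lemma: lito; GRD=mi; KEL=lu; VEL=fe


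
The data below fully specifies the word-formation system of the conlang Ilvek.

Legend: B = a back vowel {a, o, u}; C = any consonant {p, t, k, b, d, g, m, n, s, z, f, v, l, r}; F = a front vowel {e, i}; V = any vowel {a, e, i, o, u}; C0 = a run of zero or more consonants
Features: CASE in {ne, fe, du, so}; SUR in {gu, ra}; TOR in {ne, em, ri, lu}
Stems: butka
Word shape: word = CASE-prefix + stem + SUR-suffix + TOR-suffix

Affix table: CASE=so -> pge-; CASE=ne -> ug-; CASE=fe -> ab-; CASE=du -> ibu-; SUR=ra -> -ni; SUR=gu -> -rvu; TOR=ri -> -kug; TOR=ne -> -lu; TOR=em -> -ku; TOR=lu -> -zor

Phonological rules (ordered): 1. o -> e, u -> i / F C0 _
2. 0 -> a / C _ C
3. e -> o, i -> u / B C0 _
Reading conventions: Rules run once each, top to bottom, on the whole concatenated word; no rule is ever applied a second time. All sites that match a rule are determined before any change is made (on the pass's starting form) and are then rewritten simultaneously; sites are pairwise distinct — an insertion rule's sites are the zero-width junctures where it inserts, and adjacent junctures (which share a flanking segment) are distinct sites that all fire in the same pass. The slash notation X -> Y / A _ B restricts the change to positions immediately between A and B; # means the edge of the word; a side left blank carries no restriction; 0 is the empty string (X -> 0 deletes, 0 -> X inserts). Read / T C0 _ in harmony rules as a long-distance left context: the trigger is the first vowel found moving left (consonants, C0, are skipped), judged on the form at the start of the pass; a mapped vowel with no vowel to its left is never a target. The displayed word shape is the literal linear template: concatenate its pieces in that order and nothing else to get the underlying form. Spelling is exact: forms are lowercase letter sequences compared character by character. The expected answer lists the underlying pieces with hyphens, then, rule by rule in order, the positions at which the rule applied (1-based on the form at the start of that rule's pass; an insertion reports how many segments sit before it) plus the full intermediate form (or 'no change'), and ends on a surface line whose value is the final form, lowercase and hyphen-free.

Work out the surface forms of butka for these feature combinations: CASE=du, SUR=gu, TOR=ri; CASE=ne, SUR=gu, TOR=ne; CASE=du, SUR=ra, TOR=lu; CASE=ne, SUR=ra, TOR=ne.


cell CASE=du, SUR=gu, TOR=ri:
underlying: ibu-butka-rvu-kug
1. o -> e, u -> i / F C0 _: fires at position(s) 3: ibibutkarvukug
2. 0 -> a / C _ C: inserts after position(s) 6, 9: ibibutakaravukug
3. e -> o, i -> u / B C0 _: no change
surface: ibibutakaravukug

cell CASE=ne, SUR=gu, TOR=ne:
underlying: ug-butka-rvu-lu
1. o -> e, u -> i / F C0 _: no change
2. 0 -> a / C _ C: inserts after position(s) 2, 5, 8: ugabutakaravulu
3. e -> o, i -> u / B C0 _: no change
surface: ugabutakaravulu

cell CASE=du, SUR=ra, TOR=lu:
underlying: ibu-butka-ni-zor
1. o -> e, u -> i / F C0 _: fires at position(s) 3, 12: ibibutkanizer
2. 0 -> a / C _ C: inserts after position(s) 6: ibibutakanizer
3. e -> o, i -> u / B C0 _: fires at position(s) 11: ibibutakanuzer
surface: ibibutakanuzer

cell CASE=ne, SUR=ra, TOR=ne:
underlying: ug-butka-ni-lu
1. o -> e, u -> i / F C0 _: fires at position(s) 11: ugbutkanili
2. 0 -> a / C _ C: inserts after position(s) 2, 5: ugabutakanili
3. e -> o, i -> u / B C0 _: fires at position(s) 11: ugabutakanuli
surface: ugabutakanuli


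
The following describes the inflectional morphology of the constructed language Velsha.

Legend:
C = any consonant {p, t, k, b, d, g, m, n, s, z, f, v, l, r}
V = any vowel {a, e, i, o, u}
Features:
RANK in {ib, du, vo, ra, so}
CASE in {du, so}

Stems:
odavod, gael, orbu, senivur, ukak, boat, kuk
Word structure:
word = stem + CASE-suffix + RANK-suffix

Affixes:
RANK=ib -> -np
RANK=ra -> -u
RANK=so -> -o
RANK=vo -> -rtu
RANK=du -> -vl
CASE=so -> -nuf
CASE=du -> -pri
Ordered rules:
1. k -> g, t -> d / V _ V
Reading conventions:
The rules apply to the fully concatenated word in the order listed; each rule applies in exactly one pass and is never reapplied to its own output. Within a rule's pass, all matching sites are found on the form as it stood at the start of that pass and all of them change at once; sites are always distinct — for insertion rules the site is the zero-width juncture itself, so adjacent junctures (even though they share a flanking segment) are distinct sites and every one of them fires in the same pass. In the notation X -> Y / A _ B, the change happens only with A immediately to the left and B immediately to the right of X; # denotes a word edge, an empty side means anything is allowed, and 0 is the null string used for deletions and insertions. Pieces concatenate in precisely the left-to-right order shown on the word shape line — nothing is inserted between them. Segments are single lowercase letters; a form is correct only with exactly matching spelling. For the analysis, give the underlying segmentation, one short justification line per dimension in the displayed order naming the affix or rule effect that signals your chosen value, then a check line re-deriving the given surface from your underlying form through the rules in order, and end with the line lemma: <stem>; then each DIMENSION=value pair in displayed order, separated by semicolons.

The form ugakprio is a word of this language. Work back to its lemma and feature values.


underlying: ukak-pri-o
RANK=so - signalled by the affix -o
CASE=du - signalled by the affix -pri
check: ukakprio -> ugakprio
lemma: ukak; RANK=so; CASE=du


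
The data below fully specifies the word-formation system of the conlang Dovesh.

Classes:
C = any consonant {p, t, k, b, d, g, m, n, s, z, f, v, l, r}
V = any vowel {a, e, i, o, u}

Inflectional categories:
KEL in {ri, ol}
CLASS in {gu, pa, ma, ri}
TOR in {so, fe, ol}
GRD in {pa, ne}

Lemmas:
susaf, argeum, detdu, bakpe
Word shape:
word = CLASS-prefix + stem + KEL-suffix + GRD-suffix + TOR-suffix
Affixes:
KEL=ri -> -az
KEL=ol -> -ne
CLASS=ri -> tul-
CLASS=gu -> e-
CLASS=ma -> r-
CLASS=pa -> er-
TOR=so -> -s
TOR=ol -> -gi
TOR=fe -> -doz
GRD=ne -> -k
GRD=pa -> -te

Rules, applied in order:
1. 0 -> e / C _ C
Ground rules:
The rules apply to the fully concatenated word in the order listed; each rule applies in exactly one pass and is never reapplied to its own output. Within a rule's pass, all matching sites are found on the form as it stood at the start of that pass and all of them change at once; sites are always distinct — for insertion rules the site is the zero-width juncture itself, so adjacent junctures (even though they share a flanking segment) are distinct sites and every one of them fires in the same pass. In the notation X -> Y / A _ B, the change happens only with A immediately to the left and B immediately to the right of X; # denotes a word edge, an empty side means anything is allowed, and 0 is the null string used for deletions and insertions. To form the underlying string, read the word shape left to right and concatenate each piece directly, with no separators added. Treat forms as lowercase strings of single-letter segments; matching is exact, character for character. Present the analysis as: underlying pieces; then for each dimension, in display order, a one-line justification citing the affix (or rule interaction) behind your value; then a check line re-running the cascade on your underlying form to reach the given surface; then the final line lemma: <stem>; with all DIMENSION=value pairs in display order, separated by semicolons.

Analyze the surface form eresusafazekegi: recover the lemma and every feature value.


underlying: er-susaf-az-k-gi
KEL=ri - signalled by the affix -az
CLASS=pa - signalled by the affix er-
TOR=ol - signalled by the affix -gi
GRD=ne - signalled by the affix -k
check: ersusafazkgi -> eresusafazekegi
lemma: susaf; KEL=ri; CLASS=pa; TOR=ol; GRD=ne


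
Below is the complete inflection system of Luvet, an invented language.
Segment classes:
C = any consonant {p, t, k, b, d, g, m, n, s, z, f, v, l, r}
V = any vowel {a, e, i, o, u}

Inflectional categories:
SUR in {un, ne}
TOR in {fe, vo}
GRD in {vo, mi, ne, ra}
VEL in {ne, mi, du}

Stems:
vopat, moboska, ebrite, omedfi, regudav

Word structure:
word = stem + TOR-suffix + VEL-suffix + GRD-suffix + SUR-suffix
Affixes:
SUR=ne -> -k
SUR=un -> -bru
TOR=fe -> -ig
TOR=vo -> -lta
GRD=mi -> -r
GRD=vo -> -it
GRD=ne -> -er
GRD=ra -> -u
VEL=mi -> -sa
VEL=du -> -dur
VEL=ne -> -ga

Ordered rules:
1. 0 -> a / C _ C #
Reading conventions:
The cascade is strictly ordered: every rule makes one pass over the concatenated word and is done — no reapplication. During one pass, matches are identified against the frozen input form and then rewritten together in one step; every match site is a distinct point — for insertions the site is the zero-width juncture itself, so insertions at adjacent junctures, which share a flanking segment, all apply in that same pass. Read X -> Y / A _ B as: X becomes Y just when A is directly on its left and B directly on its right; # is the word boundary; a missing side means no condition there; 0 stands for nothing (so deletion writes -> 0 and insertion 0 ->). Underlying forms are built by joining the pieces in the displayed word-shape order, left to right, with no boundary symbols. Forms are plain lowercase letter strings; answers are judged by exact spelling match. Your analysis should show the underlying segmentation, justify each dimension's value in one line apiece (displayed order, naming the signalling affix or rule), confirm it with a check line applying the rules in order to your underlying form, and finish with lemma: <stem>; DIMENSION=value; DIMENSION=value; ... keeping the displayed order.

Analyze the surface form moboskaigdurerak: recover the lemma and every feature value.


underlying: moboska-ig-dur-er-k
SUR=ne - signalled by the affix -k
TOR=fe - signalled by the affix -ig
GRD=ne - signalled by the affix -er
VEL=du - signalled by the affix -dur
check: moboskaigdurerk -> moboskaigdurerak
lemma: moboska; SUR=ne; TOR=fe; GRD=ne; VEL=du


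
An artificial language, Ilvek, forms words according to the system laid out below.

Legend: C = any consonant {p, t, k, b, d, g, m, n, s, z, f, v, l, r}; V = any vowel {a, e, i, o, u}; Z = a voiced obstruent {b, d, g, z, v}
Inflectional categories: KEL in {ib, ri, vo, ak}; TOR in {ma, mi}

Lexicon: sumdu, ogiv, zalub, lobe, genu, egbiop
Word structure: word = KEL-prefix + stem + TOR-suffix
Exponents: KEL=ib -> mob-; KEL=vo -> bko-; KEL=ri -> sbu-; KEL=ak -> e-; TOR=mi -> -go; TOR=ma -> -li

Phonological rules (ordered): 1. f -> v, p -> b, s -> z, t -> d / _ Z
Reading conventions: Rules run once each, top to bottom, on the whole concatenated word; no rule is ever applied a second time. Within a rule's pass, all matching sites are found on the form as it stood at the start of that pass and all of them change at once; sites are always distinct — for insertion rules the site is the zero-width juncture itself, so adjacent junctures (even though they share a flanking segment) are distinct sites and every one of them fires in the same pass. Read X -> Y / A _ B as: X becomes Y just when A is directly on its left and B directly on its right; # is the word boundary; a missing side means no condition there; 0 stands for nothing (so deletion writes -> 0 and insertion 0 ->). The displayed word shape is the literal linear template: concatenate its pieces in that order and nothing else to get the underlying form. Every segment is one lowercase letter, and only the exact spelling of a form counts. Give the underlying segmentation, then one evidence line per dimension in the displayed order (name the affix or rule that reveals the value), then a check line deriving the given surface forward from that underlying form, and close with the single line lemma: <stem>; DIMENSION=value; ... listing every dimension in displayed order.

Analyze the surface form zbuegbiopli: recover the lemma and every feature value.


underlying: sbu-egbiop-li
KEL=ri - signalled by the affix sbu-
TOR=ma - signalled by the affix -li
check: sbuegbiopli -> zbuegbiopli
lemma: egbiop; KEL=ri; TOR=ma


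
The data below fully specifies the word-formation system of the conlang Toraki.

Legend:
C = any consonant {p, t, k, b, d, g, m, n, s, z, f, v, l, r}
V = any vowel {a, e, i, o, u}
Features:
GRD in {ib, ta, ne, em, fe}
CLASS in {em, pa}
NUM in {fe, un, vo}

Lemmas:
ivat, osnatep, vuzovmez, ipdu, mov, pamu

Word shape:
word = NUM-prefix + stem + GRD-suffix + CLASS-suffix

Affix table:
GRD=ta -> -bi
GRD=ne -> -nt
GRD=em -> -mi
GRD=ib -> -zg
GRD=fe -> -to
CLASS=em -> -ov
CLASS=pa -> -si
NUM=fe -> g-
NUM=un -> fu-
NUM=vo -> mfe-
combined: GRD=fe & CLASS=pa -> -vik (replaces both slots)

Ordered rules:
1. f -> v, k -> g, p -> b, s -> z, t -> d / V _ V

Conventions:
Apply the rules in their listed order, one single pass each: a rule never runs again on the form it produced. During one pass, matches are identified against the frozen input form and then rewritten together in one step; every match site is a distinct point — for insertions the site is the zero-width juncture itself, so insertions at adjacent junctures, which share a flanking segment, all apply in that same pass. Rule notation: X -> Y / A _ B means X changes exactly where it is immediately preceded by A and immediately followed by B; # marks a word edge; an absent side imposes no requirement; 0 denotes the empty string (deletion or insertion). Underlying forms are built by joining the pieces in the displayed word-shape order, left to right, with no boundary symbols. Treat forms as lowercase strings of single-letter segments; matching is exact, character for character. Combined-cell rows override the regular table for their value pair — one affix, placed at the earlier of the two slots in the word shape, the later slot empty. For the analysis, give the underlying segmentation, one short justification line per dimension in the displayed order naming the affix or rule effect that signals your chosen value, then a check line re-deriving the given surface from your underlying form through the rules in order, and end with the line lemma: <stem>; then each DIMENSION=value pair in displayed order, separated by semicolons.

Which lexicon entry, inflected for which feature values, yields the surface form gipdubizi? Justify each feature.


underlying: g-ipdu-bi-si
GRD=ta - signalled by the affix -bi
CLASS=pa - signalled by the affix -si
NUM=fe - signalled by the affix g-
check: gipdubisi -> gipdubizi
lemma: ipdu; GRD=ta; CLASS=pa; NUM=fe


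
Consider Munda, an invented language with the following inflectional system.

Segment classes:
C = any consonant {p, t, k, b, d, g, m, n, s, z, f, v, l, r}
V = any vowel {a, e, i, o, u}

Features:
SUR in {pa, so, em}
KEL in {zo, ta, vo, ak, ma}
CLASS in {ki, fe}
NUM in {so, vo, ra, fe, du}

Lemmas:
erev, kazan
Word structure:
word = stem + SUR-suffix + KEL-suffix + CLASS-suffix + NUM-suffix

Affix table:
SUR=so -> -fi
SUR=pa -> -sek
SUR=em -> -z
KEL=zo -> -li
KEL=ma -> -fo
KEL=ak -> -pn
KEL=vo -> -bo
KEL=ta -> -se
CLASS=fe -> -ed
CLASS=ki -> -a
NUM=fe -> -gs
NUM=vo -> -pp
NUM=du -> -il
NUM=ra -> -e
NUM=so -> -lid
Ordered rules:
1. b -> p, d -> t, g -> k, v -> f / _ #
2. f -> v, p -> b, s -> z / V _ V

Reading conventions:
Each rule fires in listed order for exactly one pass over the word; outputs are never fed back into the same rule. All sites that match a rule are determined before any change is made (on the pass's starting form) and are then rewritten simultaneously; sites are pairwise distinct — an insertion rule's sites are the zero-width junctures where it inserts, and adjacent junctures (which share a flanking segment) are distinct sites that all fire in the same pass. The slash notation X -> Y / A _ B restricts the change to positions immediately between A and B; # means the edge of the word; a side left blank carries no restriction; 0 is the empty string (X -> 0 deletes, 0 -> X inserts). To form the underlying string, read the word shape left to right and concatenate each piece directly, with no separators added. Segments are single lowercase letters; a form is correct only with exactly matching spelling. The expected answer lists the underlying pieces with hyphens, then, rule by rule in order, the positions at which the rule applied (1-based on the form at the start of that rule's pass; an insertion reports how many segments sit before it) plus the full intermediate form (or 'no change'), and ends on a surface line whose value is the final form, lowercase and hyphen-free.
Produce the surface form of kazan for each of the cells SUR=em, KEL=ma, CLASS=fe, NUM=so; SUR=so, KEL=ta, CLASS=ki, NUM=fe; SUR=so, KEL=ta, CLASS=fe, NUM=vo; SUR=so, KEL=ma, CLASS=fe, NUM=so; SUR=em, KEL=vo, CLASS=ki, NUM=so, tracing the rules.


cell SUR=em, KEL=ma, CLASS=fe, NUM=so:
underlying: kazan-z-fo-ed-lid
1. b -> p, d -> t, g -> k, v -> f / _ #: fires at position(s) 13: kazanzfoedlit
2. f -> v, p -> b, s -> z / V _ V: no change
surface: kazanzfoedlit

cell SUR=so, KEL=ta, CLASS=ki, NUM=fe:
underlying: kazan-fi-se-a-gs
1. b -> p, d -> t, g -> k, v -> f / _ #: no change
2. f -> v, p -> b, s -> z / V _ V: fires at position(s) 8: kazanfizeags
surface: kazanfizeags

cell SUR=so, KEL=ta, CLASS=fe, NUM=vo:
underlying: kazan-fi-se-ed-pp
1. b -> p, d -> t, g -> k, v -> f / _ #: no change
2. f -> v, p -> b, s -> z / V _ V: fires at position(s) 8: kazanfizeedpp
surface: kazanfizeedpp

cell SUR=so, KEL=ma, CLASS=fe, NUM=so:
underlying: kazan-fi-fo-ed-lid
1. b -> p, d -> t, g -> k, v -> f / _ #: fires at position(s) 14: kazanfifoedlit
2. f -> v, p -> b, s -> z / V _ V: fires at position(s) 8: kazanfivoedlit
surface: kazanfivoedlit

cell SUR=em, KEL=vo, CLASS=ki, NUM=so:
underlying: kazan-z-bo-a-lid
1. b -> p, d -> t, g -> k, v -> f / _ #: fires at position(s) 12: kazanzboalit
2. f -> v, p -> b, s -> z / V _ V: no change
surface: kazanzboalit


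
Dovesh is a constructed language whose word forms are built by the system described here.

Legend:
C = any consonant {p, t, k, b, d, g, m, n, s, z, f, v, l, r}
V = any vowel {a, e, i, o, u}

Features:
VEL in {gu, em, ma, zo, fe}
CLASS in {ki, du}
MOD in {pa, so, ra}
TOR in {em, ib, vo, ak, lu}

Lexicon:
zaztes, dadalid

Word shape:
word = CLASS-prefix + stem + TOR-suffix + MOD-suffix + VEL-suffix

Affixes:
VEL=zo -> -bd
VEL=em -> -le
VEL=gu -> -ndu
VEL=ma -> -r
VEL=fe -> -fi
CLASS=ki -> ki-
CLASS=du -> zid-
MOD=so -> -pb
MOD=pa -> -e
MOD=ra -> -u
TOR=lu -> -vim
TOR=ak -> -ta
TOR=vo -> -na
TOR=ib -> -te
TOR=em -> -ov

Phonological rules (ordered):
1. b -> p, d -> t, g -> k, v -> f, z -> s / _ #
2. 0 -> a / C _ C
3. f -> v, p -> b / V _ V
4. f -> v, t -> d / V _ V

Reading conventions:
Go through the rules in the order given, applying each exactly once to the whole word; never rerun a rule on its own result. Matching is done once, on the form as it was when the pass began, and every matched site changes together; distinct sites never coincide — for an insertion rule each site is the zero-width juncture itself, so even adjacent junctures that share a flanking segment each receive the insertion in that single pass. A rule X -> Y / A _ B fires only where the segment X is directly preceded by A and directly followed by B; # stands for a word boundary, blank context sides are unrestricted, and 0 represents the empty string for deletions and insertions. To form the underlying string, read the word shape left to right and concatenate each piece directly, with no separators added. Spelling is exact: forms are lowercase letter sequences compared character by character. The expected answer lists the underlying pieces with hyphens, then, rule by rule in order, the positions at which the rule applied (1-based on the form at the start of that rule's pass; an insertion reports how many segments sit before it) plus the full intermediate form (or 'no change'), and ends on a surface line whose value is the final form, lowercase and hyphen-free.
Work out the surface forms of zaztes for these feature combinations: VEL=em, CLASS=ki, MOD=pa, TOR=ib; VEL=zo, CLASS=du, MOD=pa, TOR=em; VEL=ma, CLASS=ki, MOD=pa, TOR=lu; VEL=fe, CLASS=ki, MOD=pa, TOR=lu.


cell VEL=em, CLASS=ki, MOD=pa, TOR=ib:
underlying: ki-zaztes-te-e-le
1. b -> p, d -> t, g -> k, v -> f, z -> s / _ #: no change
2. 0 -> a / C _ C: inserts after position(s) 5, 8: kizazatesateele
3. f -> v, p -> b / V _ V: no change
4. f -> v, t -> d / V _ V: fires at position(s) 7, 11: kizazadesadeele
surface: kizazadesadeele

cell VEL=zo, CLASS=du, MOD=pa, TOR=em:
underlying: zid-zaztes-ov-e-bd
1. b -> p, d -> t, g -> k, v -> f, z -> s / _ #: fires at position(s) 14: zidzaztesovebt
2. 0 -> a / C _ C: inserts after position(s) 3, 6, 13: zidazazatesovebat
3. f -> v, p -> b / V _ V: no change
4. f -> v, t -> d / V _ V: fires at position(s) 9: zidazazadesovebat
surface: zidazazadesovebat

cell VEL=ma, CLASS=ki, MOD=pa, TOR=lu:
underlying: ki-zaztes-vim-e-r
1. b -> p, d -> t, g -> k, v -> f, z -> s / _ #: no change
2. 0 -> a / C _ C: inserts after position(s) 5, 8: kizazatesavimer
3. f -> v, p -> b / V _ V: no change
4. f -> v, t -> d / V _ V: fires at position(s) 7: kizazadesavimer
surface: kizazadesavimer

cell VEL=fe, CLASS=ki, MOD=pa, TOR=lu:
underlying: ki-zaztes-vim-e-fi
1. b -> p, d -> t, g -> k, v -> f, z -> s / _ #: no change
2. 0 -> a / C _ C: inserts after position(s) 5, 8: kizazatesavimefi
3. f -> v, p -> b / V _ V: fires at position(s) 15: kizazatesavimevi
4. f -> v, t -> d / V _ V: fires at position(s) 7: kizazadesavimevi
surface: kizazadesavimevi


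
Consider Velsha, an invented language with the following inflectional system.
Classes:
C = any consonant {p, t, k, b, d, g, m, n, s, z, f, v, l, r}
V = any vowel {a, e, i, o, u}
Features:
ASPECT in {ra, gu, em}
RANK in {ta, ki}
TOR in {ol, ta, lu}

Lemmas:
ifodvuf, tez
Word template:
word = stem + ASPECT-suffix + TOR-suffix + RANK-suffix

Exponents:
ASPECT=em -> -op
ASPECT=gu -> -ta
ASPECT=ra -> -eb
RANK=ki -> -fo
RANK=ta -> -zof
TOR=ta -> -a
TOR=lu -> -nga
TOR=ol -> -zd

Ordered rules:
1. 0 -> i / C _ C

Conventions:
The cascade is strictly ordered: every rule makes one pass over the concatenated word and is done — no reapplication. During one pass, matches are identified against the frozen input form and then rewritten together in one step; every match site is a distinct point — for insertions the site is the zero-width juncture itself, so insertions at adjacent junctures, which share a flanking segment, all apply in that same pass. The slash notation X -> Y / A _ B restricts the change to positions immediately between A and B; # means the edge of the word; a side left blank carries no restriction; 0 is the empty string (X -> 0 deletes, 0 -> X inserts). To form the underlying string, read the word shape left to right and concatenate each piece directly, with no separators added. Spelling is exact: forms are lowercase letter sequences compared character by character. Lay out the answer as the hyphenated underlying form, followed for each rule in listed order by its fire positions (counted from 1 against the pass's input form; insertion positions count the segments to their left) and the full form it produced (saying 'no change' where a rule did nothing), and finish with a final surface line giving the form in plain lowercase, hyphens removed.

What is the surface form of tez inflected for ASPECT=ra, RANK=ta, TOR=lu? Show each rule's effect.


underlying: tez-eb-nga-zof
1. 0 -> i / C _ C: inserts after position(s) 5, 6: tezebinigazof
surface: tezebinigazof


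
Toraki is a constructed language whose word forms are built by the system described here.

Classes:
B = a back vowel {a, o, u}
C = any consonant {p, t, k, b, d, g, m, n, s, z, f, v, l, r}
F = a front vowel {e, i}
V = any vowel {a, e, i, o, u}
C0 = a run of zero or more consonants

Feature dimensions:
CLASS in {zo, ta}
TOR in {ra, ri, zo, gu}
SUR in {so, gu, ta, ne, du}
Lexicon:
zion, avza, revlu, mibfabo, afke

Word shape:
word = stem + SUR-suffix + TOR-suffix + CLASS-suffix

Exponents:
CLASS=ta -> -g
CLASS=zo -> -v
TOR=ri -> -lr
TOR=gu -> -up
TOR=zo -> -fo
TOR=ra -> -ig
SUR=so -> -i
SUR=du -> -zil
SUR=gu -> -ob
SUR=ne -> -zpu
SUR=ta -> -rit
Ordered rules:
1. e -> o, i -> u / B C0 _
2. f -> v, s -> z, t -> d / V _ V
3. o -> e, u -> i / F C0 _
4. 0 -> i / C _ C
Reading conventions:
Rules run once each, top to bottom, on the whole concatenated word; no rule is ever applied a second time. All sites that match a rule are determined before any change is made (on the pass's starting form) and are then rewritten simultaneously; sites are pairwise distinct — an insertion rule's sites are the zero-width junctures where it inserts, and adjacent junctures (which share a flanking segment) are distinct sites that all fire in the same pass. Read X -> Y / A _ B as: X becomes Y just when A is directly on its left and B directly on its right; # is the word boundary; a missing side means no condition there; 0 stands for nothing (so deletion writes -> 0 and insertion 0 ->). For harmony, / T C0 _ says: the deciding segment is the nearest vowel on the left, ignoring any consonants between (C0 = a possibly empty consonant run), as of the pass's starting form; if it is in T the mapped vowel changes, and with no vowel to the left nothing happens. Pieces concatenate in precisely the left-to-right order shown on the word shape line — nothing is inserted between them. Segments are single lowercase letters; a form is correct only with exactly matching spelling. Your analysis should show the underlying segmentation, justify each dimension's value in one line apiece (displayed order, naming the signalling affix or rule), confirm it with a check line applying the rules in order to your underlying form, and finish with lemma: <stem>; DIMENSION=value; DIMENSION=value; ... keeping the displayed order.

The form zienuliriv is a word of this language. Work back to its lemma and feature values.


underlying: zion-i-lr-v
CLASS=zo - signalled by the affix -v
TOR=ri - signalled by the affix -lr
SUR=so - signalled by the affix -i
check: zionilrv -> zionulrv -> zionulrv -> zienulrv -> zienuliriv
lemma: zion; CLASS=zo; TOR=ri; SUR=so


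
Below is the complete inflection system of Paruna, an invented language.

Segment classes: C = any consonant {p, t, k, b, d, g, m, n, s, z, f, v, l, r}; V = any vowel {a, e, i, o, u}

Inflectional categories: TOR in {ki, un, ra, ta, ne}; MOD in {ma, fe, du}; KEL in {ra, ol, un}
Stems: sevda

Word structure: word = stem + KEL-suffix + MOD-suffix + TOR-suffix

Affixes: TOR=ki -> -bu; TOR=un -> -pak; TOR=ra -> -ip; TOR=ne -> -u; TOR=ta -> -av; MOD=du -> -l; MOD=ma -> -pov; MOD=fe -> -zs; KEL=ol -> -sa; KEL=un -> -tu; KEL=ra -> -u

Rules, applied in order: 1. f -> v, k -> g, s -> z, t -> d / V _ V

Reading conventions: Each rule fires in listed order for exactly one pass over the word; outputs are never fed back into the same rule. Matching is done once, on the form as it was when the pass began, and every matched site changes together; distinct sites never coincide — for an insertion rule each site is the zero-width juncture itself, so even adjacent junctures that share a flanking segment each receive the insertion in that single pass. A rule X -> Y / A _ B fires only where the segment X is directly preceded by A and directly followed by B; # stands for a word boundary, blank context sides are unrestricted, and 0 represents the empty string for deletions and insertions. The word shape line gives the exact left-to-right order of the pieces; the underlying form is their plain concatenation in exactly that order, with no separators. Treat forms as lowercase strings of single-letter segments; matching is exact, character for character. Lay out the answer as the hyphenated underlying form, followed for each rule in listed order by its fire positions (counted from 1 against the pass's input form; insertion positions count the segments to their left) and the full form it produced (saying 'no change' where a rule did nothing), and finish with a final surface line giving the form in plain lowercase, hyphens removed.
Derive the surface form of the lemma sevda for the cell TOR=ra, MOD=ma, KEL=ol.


underlying: sevda-sa-pov-ip
1. f -> v, k -> g, s -> z, t -> d / V _ V: fires at position(s) 6: sevdazapovip
surface: sevdazapovip


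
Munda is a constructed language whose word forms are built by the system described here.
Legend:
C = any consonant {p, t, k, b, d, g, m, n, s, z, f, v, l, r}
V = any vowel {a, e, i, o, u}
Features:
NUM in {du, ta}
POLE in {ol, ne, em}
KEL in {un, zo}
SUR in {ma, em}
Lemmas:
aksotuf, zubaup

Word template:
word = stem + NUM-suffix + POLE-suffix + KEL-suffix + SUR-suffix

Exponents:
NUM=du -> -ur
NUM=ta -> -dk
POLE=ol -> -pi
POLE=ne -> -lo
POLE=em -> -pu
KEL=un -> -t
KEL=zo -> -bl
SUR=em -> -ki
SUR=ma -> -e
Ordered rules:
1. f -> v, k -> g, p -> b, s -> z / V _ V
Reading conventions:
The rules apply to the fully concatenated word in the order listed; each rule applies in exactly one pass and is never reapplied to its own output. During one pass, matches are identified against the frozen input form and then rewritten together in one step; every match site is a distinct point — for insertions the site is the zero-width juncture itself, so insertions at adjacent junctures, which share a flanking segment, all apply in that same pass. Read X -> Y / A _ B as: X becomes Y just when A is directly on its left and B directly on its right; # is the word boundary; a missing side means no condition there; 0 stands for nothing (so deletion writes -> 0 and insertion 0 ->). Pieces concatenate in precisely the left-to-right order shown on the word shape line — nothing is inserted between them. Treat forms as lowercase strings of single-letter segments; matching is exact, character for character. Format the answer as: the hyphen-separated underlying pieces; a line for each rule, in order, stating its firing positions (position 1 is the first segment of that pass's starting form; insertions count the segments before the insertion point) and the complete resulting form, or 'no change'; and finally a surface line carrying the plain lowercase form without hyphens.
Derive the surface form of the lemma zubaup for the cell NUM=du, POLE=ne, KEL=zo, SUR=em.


underlying: zubaup-ur-lo-bl-ki
1. f -> v, k -> g, p -> b, s -> z / V _ V: fires at position(s) 6: zubauburloblki
surface: zubauburloblki


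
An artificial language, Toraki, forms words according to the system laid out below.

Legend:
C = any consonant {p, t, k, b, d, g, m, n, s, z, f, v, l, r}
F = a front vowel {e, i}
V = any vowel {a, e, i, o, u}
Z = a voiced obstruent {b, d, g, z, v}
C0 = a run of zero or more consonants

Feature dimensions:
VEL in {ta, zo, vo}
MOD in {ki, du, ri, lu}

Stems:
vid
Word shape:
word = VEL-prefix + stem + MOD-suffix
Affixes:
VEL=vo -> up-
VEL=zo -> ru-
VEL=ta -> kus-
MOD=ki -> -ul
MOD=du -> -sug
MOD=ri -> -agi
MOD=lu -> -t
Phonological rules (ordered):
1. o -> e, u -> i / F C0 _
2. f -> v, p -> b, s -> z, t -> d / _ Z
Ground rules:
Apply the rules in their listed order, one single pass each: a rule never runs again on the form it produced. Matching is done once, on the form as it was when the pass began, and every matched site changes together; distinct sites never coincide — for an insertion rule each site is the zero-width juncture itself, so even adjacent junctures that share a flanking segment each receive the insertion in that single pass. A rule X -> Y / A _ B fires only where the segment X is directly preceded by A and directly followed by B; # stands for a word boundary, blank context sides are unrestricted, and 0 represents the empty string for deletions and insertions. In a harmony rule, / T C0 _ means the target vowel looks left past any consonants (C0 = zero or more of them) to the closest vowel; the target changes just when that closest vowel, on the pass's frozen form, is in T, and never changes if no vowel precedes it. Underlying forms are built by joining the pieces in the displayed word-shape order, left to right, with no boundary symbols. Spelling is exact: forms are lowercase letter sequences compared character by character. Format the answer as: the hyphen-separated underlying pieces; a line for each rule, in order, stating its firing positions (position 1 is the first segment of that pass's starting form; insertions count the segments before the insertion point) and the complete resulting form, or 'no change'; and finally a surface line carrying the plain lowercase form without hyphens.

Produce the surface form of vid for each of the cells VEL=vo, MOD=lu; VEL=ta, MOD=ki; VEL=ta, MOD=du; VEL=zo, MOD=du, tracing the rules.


cell VEL=vo, MOD=lu:
underlying: up-vid-t
1. o -> e, u -> i / F C0 _: no change
2. f -> v, p -> b, s -> z, t -> d / _ Z: fires at position(s) 2: ubvidt
surface: ubvidt

cell VEL=ta, MOD=ki:
underlying: kus-vid-ul
1. o -> e, u -> i / F C0 _: fires at position(s) 7: kusvidil
2. f -> v, p -> b, s -> z, t -> d / _ Z: fires at position(s) 3: kuzvidil
surface: kuzvidil

cell VEL=ta, MOD=du:
underlying: kus-vid-sug
1. o -> e, u -> i / F C0 _: fires at position(s) 8: kusvidsig
2. f -> v, p -> b, s -> z, t -> d / _ Z: fires at position(s) 3: kuzvidsig
surface: kuzvidsig

cell VEL=zo, MOD=du:
underlying: ru-vid-sug
1. o -> e, u -> i / F C0 _: fires at position(s) 7: ruvidsig
2. f -> v, p -> b, s -> z, t -> d / _ Z: no change
surface: ruvidsig
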